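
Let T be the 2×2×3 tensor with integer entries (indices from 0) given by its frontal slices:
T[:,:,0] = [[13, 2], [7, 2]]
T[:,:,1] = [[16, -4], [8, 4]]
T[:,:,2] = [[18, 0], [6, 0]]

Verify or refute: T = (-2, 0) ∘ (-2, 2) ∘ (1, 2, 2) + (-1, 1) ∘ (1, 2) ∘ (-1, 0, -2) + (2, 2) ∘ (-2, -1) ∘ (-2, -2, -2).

Reconstruct entrywise from the claimed factors. For example, T[0,0,1] = 16 and Σₗ aₗ[0]bₗ[0]cₗ[1] = (-2)·(-2)·(2) + (-1)·(1)·(0) + (2)·(-2)·(-2) = 16; checking all 12 entries, every one matches. The claim holds.

Yes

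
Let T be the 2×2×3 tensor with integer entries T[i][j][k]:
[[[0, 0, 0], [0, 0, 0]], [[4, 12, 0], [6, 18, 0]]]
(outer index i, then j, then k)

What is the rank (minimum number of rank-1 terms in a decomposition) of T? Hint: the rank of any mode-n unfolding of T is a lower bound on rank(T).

1

Lower bound: T ≠ 0 (e.g. T[1,0,0] = 4), so rank(T) ≥ 1.
Upper bound: if T = a ⊗ b ⊗ c then every fibre of T is a multiple of the corresponding factor, so read the factors off the fibres through the nonzero entry T[1,0,0] = 4.
The mode-1 fibre T[:,0,0] = [0, 4] gives a = [0, 1] (primitive direction); the mode-2 fibre T[1,:,0] = [4, 6] gives b = [2, 3]; then c[k] = T[1,0,k] / (a[1]·b[0]) = [4, 12, 0] / 2 = [2, 6, 0].
Expanding [0, 1] ⊗ [2, 3] ⊗ [2, 6, 0] reproduces all 12 entries of T, so T = [0, 1] ⊗ [2, 3] ⊗ [2, 6, 0] and rank(T) ≤ 1.
These bounds meet, so rank(T) = 1.
Check entry T[0,1,2] = 0: (0)·(3)·(0) = 0.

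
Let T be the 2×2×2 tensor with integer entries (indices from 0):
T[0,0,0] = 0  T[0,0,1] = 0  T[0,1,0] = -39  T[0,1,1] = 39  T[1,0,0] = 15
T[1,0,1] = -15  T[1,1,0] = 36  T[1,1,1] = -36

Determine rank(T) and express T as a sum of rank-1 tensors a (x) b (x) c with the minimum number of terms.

Lower bound: the mode-1 unfolding of T (rows indexed by i, columns by (j,k) = (0,0), (0,1), (1,0), (1,1)) is [[0, 0, -39, 39], [15, -15, 36, -36]].
There the 2×2 minor on rows i ∈ {0, 1}, columns (j,k) ∈ {(0,0), (1,0)} is det [[0, -39], [15, 36]] = 585 ≠ 0, so this unfolding has rank ≥ 2; CP rank is at least every unfolding rank, so rank(T) ≥ 2. (Unfolding ranks only ever bound the CP rank from below — rank(T) can be strictly larger than all of them — so the matching upper bound has to come from an explicit 2-term decomposition.)
Upper bound — finding two terms. Every mode-3 slice of T is a multiple of one matrix: T[:,:,k] = c[k]·M with c = [1, -1] and M = [[0, -39], [15, 36]] (rows indexed by i, columns by j). So it suffices to write M as a sum of two rank-1 matrices.
Splitting M by its rows (i = 0, 1), M = [1, 0][0, -39]ᵀ + [0, 1][15, 36]ᵀ.
Hence T = [1, 0] (x) [0, -39] (x) [1, -1] + [0, 1] (x) [15, 36] (x) [1, -1], so rank(T) ≤ 2.
These bounds meet, so rank(T) = 2.

rank(T) = 2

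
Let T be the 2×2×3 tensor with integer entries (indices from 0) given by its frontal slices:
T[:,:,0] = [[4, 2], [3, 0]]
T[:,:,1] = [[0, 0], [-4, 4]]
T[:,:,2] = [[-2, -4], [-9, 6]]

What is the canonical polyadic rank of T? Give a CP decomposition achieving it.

rank(T) = 3

Lower bound: the mode-3 unfolding of T (rows indexed by k, columns by (i,j) = (0,0), (0,1), (1,0), (1,1)) is [[4, 2, 3, 0], [0, 0, -4, 4], [-2, -4, -9, 6]].
There the 3×3 minor on rows k ∈ {0, 1, 2}, columns (i,j) ∈ {(0,0), (0,1), (1,0)} is det [[4, 2, 3], [0, 0, -4], [-2, -4, -9]] = -48 ≠ 0, so this unfolding has rank ≥ 3; CP rank is at least every unfolding rank, so rank(T) ≥ 3. (Unfolding ranks only ever bound the CP rank from below — rank(T) can be strictly larger than all of them — so the matching upper bound has to come from an explicit 3-term decomposition.)
Upper bound: T is a sum of 3 rank-1 terms, T = [0, 1] ⊗ [1, -1] ⊗ [0, -4, -8] + [1, 1] ⊗ [1, -1] ⊗ [2, 0, 0] + [2, 1] ⊗ [1, 2] ⊗ [1, 0, -1] (one valid choice — decompositions are not unique — normalised so each a, b is primitive with positive first nonzero entry; check it by expanding all entries), so rank(T) ≤ 3.
These bounds meet, so rank(T) = 3.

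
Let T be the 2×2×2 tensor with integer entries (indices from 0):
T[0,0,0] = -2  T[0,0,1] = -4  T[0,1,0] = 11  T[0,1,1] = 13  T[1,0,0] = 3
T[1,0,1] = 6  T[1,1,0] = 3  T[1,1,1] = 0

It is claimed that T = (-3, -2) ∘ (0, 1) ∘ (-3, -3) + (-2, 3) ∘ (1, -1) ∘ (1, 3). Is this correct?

No

Reconstruct entry (0,0,1) from the claimed factors: Σₗ aₗ[0]bₗ[0]cₗ[1] = (-3)·(0)·(-3) + (-2)·(1)·(3) = -6, but T[0,0,1] = -4. The claim is false.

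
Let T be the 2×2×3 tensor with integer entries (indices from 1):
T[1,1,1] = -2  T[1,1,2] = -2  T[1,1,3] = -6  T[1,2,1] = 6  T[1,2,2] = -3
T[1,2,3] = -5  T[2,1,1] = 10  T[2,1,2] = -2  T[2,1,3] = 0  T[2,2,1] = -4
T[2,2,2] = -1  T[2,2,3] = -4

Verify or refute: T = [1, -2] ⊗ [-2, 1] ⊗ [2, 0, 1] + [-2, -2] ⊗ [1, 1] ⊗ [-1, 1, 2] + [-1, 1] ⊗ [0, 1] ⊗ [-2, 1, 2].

Reconstruct entrywise from the claimed factors. For example, T[1,2,3] = -5 and Σₗ aₗ[1]bₗ[2]cₗ[3] = (1)·(1)·(1) + (-2)·(1)·(2) + (-1)·(1)·(2) = -5; checking all 12 entries, every one matches. The claim holds.

Yes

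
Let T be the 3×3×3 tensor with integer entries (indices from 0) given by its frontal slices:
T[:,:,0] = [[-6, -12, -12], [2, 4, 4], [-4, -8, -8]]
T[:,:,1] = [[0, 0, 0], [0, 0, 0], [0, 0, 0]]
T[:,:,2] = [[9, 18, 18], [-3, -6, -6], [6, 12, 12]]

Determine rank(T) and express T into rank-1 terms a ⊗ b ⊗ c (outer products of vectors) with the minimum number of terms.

rank(T) = 1

Lower bound: T ≠ 0 (e.g. T[0,0,0] = -6), so rank(T) ≥ 1.
Upper bound: if T = a ⊗ b ⊗ c then every fibre of T is a multiple of the corresponding factor, so read the factors off the fibres through the nonzero entry T[0,0,0] = -6.
The mode-1 fibre T[:,0,0] = [-6, 2, -4] gives a = [3, -1, 2] (primitive direction); the mode-2 fibre T[0,:,0] = [-6, -12, -12] gives b = [1, 2, 2]; then c[k] = T[0,0,k] / (a[0]·b[0]) = [-6, 0, 9] / 3 = [-2, 0, 3].
Expanding [3, -1, 2] ⊗ [1, 2, 2] ⊗ [-2, 0, 3] reproduces all 27 entries of T, so T = [3, -1, 2] ⊗ [1, 2, 2] ⊗ [-2, 0, 3] and rank(T) ≤ 1.
These bounds meet, so rank(T) = 1.
Check entry T[2,1,1] = 0: (2)·(2)·(0) = 0.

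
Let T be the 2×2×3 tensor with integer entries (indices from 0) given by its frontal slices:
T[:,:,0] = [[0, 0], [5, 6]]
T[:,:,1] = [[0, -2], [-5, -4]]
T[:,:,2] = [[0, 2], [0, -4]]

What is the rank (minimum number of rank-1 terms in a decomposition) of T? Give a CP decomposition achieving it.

rank(T) = 3

Lower bound: the mode-3 unfolding of T (rows indexed by k, columns by (i,j) = (0,0), (0,1), (1,0), (1,1)) is [[0, 0, 5, 6], [0, -2, -5, -4], [0, 2, 0, -4]].
There the 3×3 minor on rows k ∈ {0, 1, 2}, columns (i,j) ∈ {(0,1), (1,0), (1,1)} is det [[0, 5, 6], [-2, -5, -4], [2, 0, -4]] = -20 ≠ 0, so this unfolding has rank ≥ 3; CP rank is at least every unfolding rank, so rank(T) ≥ 3. (Flattening ranks never certify an upper bound on CP rank; for that we must actually write T with 3 rank-1 terms.)
Upper bound: T is a sum of 3 rank-1 terms, T = (0, 1) ⊗ (1, 1) ⊗ (4, -4, 2) + (0, 1) ⊗ (1, 2) ⊗ (1, -1, -2) + (1, -1) ⊗ (0, 1) ⊗ (0, -2, 2) (one valid choice — decompositions are not unique — normalised so each a, b is primitive with positive first nonzero entry; check it by expanding all entries), so rank(T) ≤ 3.
These bounds meet, so rank(T) = 3.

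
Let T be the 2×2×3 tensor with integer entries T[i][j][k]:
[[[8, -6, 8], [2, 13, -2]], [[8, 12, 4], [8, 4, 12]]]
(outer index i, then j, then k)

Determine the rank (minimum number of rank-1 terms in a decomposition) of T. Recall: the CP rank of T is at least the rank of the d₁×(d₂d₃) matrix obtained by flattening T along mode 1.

3

Lower bound: the mode-3 unfolding of T (rows indexed by k, columns by (i,j) = (0,0), (0,1), (1,0), (1,1)) is [[8, 2, 8, 8], [-6, 13, 12, 4], [8, -2, 4, 12]].
There the 3×3 minor on rows k ∈ {0, 1, 2}, columns (i,j) ∈ {(0,0), (0,1), (1,0)} is det [[8, 2, 8], [-6, 13, 12], [8, -2, 4]] = 112 ≠ 0, so this unfolding has rank ≥ 3; CP rank is at least every unfolding rank, so rank(T) ≥ 3. (This is only a lower bound: in general the CP rank may exceed every unfolding rank, so we still need to exhibit 3 rank-1 terms summing to T.)
Upper bound: T is a sum of 3 rank-1 terms, T = (1, 0) ⊗ (2, -1) ⊗ (2, -1, -2) + (1, 2) ⊗ (1, 1) ⊗ (4, 4, 4) + (2, -1) ⊗ (1, -1) ⊗ (0, -4, 4) (written with every a and b primitive with positive leading entry and the scale carried by c; CP decompositions are not unique, and this one is verified by expanding entrywise), so rank(T) ≤ 3.
These bounds meet, so rank(T) = 3.
Check entry T[1,0,1] = 12: (0)·(2)·(-1) + (2)·(1)·(4) + (-1)·(1)·(-4) = 12.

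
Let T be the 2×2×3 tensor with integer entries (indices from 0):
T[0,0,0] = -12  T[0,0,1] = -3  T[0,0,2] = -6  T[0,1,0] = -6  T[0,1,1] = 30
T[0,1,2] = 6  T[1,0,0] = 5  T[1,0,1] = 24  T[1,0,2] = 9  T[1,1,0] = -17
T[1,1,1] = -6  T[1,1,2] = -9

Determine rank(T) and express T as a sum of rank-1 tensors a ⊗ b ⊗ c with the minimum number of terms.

rank(T) = 2

Lower bound: the mode-1 unfolding of T (rows indexed by i, columns by (j,k) = (0,0), (0,1), (0,2), (1,0), (1,1), (1,2)) is [[-12, -3, -6, -6, 30, 6], [5, 24, 9, -17, -6, -9]].
There the 2×2 minor on rows i ∈ {0, 1}, columns (j,k) ∈ {(0,0), (0,1)} is det [[-12, -3], [5, 24]] = -273 ≠ 0, so this unfolding has rank ≥ 2; CP rank is at least every unfolding rank, so rank(T) ≥ 2. (This is only a lower bound: in general the CP rank may exceed every unfolding rank, so we still need to exhibit 2 rank-1 terms summing to T.)
Upper bound — finding two terms. Write S_k = T[:,:,k] for the frontal slices: S₀ = [[-12, -6], [5, -17]], S₁ = [[-3, 30], [24, -6]], S₂ = [[-6, 6], [9, -9]].
If T = a₁ ⊗ b₁ ⊗ c₁ + a₂ ⊗ b₂ ⊗ c₂ then each S_k = c₁[k]·a₁b₁ᵀ + c₂[k]·a₂b₂ᵀ. S₀ and S₁ are linearly independent, so a₁b₁ᵀ and a₂b₂ᵀ must span the same plane of matrices: they are the rank-1 matrices of the form x·S₀ + y·S₁.
det(x·S₀ + y·S₁) is 234·x² + 117·xy − 702·y² = 117·(2·x − 3·y)(x + 2·y), vanishing at (x:y) = (3:2) and (2:-1).
M₁ = 3·S₀ + 2·S₁ = [[-42, 42], [63, -63]] = (-21)·[2, -3][1, -1]ᵀ and M₂ = 2·S₀ − S₁ = [[-21, -42], [-14, -28]] = (-7)·[3, 2][1, 2]ᵀ, so take a₁ = [2, -3], b₁ = [1, -1], a₂ = [3, 2], b₂ = [1, 2].
Each slice is an integer combination of E₁ = a₁b₁ᵀ and E₂ = a₂b₂ᵀ: S₀ = −3·E₁ − 2·E₂, S₁ = −6·E₁ + 3·E₂, S₂ = −3·E₁; reading off coefficients, c₁ = [-3, -6, -3] and c₂ = [-2, 3, 0].
Hence T = [2, -3] ⊗ [1, -1] ⊗ [-3, -6, -3] + [3, 2] ⊗ [1, 2] ⊗ [-2, 3, 0], so rank(T) ≤ 2.
These bounds meet, so rank(T) = 2.
Check entry T[0,1,2] = 6: (2)·(-1)·(-3) + (3)·(2)·(0) = 6.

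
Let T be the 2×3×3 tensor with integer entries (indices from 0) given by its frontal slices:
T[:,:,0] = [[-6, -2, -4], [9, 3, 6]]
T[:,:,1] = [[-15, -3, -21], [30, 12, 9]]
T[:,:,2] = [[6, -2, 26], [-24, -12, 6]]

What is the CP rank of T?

2

Lower bound: the mode-3 unfolding of T (rows indexed by k, columns by (i,j) = (0,0), (0,1), (0,2), (1,0), (1,1), (1,2)) is [[-6, -2, -4, 9, 3, 6], [-15, -3, -21, 30, 12, 9], [6, -2, 26, -24, -12, 6]].
There the 2×2 minor on rows k ∈ {0, 1}, columns (i,j) ∈ {(0,0), (0,1)} is det [[-6, -2], [-15, -3]] = -12 ≠ 0, so this unfolding has rank ≥ 2; CP rank is at least every unfolding rank, so rank(T) ≥ 2. (This is only a lower bound: in general the CP rank may exceed every unfolding rank, so we still need to exhibit 2 rank-1 terms summing to T.)
Upper bound — finding two terms. Write S_k = T[:,:,k] for the frontal slices: S₀ = [[-6, -2, -4], [9, 3, 6]], S₁ = [[-15, -3, -21], [30, 12, 9]], S₂ = [[6, -2, 26], [-24, -12, 6]].
If T = a₁ ⊗ b₁ ⊗ c₁ + a₂ ⊗ b₂ ⊗ c₂ then each S_k = c₁[k]·a₁b₁ᵀ + c₂[k]·a₂b₂ᵀ. S₀ and S₁ are linearly independent, so a₁b₁ᵀ and a₂b₂ᵀ must span the same plane of matrices: they are the rank-1 matrices of the form x·S₀ + y·S₁.
The 2×2 minor of x·S₀ + y·S₁ on rows {0,1}, columns {0,1} is −30·xy − 90·y² = (-30)·(x + 3·y)(y), vanishing at (x:y) = (3:-1) and (1:0).
M₁ = 3·S₀ − S₁ = [[-3, -3, 9], [-3, -3, 9]] = (-3)·(1, 1)(1, 1, -3)ᵀ and M₂ = S₀ = [[-6, -2, -4], [9, 3, 6]] = −(2, -3)(3, 1, 2)ᵀ, so take a₁ = (1, 1), b₁ = (1, 1, -3), a₂ = (2, -3), b₂ = (3, 1, 2).
Each slice is an integer combination of E₁ = a₁b₁ᵀ and E₂ = a₂b₂ᵀ: S₀ = −E₂, S₁ = 3·E₁ − 3·E₂, S₂ = −6·E₁ + 2·E₂; reading off coefficients, c₁ = (0, 3, -6) and c₂ = (-1, -3, 2).
Hence T = (1, 1) ⊗ (1, 1, -3) ⊗ (0, 3, -6) + (2, -3) ⊗ (3, 1, 2) ⊗ (-1, -3, 2), so rank(T) ≤ 2.
These bounds meet, so rank(T) = 2.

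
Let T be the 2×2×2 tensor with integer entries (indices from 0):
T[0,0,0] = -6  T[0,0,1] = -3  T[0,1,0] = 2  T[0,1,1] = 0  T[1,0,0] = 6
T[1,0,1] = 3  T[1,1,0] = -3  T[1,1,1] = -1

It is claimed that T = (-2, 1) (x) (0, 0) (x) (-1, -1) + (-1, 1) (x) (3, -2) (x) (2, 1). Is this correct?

Reconstruct entry (0,1,0) from the claimed factors: Σₗ aₗ[0]bₗ[1]cₗ[0] = (-2)·(0)·(-1) + (-1)·(-2)·(2) = 4, but T[0,1,0] = 2. The claim is false.

No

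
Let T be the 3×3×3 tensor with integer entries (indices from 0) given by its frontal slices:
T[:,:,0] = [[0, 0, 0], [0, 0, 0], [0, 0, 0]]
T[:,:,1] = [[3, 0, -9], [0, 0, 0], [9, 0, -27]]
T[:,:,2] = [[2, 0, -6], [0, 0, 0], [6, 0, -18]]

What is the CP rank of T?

1

Lower bound: T ≠ 0 (e.g. T[0,0,1] = 3), so rank(T) ≥ 1.
Upper bound: if T = a ∘ b ∘ c then every fibre of T is a multiple of the corresponding factor, so read the factors off the fibres through the nonzero entry T[0,0,1] = 3.
The mode-1 fibre T[:,0,1] = [3, 0, 9] gives a = [1, 0, 3] (primitive direction); the mode-2 fibre T[0,:,1] = [3, 0, -9] gives b = [1, 0, -3]; then c[k] = T[0,0,k] / (a[0]·b[0]) = [0, 3, 2] / 1 = [0, 3, 2].
Expanding [1, 0, 3] ∘ [1, 0, -3] ∘ [0, 3, 2] reproduces all 27 entries of T, so T = [1, 0, 3] ∘ [1, 0, -3] ∘ [0, 3, 2] and rank(T) ≤ 1.
These bounds meet, so rank(T) = 1.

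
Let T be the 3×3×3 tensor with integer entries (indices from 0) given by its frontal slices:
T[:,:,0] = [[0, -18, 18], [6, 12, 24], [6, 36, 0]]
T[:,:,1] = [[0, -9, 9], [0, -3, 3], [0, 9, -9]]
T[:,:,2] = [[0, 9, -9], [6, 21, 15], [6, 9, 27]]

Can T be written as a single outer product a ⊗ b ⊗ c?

No

The mode-3 unfolding of T (rows indexed by k, columns by (i,j) = (0,0), (0,1), (0,2), (1,0), (1,1), (1,2), (2,0), (2,1), (2,2)) is [[0, -18, 18, 6, 12, 24, 6, 36, 0], [0, -9, 9, 0, -3, 3, 0, 9, -9], [0, 9, -9, 6, 21, 15, 6, 9, 27]].
There the 2×2 minor on rows k ∈ {0, 1}, columns (i,j) ∈ {(0,1), (1,0)} is det [[-18, 6], [-9, 0]] = 54 ≠ 0, so this unfolding has rank ≥ 2; CP rank is at least every unfolding rank, so rank(T) ≥ 2.
In particular rank(T) ≥ 2 > 1, so T is not rank-1.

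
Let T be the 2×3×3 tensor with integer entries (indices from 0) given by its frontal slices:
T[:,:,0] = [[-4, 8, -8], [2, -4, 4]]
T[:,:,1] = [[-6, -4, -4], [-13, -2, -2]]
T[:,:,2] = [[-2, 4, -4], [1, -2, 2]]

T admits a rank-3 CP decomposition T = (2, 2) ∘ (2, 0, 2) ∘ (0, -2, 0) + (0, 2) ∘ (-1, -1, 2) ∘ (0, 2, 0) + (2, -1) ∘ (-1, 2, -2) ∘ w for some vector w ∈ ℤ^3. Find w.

Subtract the known terms from T to get the rank-1 residual R = (2, -1) ∘ (-1, 2, -2) ∘ w, so R[i,j,k] = a[i]·b[j]·w[k]. Pick indices with nonzero a[0]·b[0] = (2)·(-1) = -2. Only the fibre through (0,0,·) is needed: R[0,0,:] = T[0,0,:] − Σₗ aₗ[0]bₗ[0]cₗ = [-4, -6, -2] − (2)·(2)·(0, -2, 0) − (0)·(-1)·(0, 2, 0) = [-4, 2, -2]. Then w[k] = R[0,0,k] / -2 for each k, giving w = [-4, 2, -2] / -2 = (2, -1, 1).

w = (2, -1, 1)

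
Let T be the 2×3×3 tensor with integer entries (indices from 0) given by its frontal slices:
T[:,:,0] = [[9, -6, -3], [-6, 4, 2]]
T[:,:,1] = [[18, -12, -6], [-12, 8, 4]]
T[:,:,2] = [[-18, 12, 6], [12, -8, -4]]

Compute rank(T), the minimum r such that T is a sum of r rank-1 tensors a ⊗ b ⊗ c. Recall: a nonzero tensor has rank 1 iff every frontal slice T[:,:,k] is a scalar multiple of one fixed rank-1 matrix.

Lower bound: T ≠ 0 (e.g. T[0,0,0] = 9), so rank(T) ≥ 1.
Upper bound: if T = a ⊗ b ⊗ c then every fibre of T is a multiple of the corresponding factor, so read the factors off the fibres through the nonzero entry T[0,0,0] = 9.
The mode-1 fibre T[:,0,0] = [9, -6] gives a = [3, -2] (primitive direction); the mode-2 fibre T[0,:,0] = [9, -6, -3] gives b = [3, -2, -1]; then c[k] = T[0,0,k] / (a[0]·b[0]) = [9, 18, -18] / 9 = [1, 2, -2].
Expanding [3, -2] ⊗ [3, -2, -1] ⊗ [1, 2, -2] reproduces all 18 entries of T, so T = [3, -2] ⊗ [3, -2, -1] ⊗ [1, 2, -2] and rank(T) ≤ 1.
These bounds meet, so rank(T) = 1.
Check entry T[0,1,0] = -6: (3)·(-2)·(1) = -6.

1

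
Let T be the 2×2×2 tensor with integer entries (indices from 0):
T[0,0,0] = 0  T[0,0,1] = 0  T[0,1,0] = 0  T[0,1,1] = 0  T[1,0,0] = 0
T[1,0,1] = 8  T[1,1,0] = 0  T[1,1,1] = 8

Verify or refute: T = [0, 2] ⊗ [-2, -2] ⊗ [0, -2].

Yes

Reconstruct entrywise from the claimed factors. For example, T[0,1,1] = 0 and Σₗ aₗ[0]bₗ[1]cₗ[1] = (0)·(-2)·(-2) = 0; checking all 8 entries, every one matches. The claim holds.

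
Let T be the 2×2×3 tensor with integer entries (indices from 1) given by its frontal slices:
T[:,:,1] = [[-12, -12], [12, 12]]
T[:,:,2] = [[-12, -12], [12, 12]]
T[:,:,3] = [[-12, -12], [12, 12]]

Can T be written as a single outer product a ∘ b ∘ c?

If T = a ∘ b ∘ c then every fibre of T is a multiple of the corresponding factor, so read the factors off the fibres through the nonzero entry T[1,1,1] = -12.
The mode-1 fibre T[:,1,1] = [-12, 12] gives a = (1, -1) (primitive direction); the mode-2 fibre T[1,:,1] = [-12, -12] gives b = (1, 1); then c[k] = T[1,1,k] / (a[1]·b[1]) = [-12, -12, -12] / 1 = (-12, -12, -12).
Expanding (1, -1) ∘ (1, 1) ∘ (-12, -12, -12) reproduces all 12 entries of T, so T = (1, -1) ∘ (1, 1) ∘ (-12, -12, -12) and rank(T) ≤ 1.
Equivalently every frontal slice T[:,:,k] is c[k] times the rank-1 matrix (1, -1) ∘ (1, 1). So T has rank 1 (it is nonzero).

Yes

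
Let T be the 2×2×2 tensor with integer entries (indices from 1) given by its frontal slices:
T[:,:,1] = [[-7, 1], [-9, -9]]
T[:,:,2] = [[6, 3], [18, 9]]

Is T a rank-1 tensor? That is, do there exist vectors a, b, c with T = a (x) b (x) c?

The mode-3 unfolding of T (rows indexed by k, columns by (i,j) = (1,1), (1,2), (2,1), (2,2)) is [[-7, 1, -9, -9], [6, 3, 18, 9]].
There the 2×2 minor on rows k ∈ {1, 2}, columns (i,j) ∈ {(1,1), (1,2)} is det [[-7, 1], [6, 3]] = -27 ≠ 0, so this unfolding has rank ≥ 2; CP rank is at least every unfolding rank, so rank(T) ≥ 2.
In particular rank(T) ≥ 2 > 1, so T is not rank-1.

No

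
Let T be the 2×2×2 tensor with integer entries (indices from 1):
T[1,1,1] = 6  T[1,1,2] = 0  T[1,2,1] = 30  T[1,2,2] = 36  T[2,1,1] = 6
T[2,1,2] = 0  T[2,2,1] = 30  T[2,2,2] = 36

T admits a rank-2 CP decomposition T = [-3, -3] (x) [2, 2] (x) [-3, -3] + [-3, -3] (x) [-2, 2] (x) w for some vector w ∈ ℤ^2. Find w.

w = [-2, -3]

Subtract the known terms from T to get the rank-1 residual R = [-3, -3] (x) [-2, 2] (x) w, so R[i,j,k] = a[i]·b[j]·w[k]. Pick indices with nonzero a[1]·b[1] = (-3)·(-2) = 6. Only the fibre through (1,1,·) is needed: R[1,1,:] = T[1,1,:] − Σₗ aₗ[1]bₗ[1]cₗ = [6, 0] − (-3)·(2)·[-3, -3] = [-12, -18]. Then w[k] = R[1,1,k] / 6 for each k, giving w = [-12, -18] / 6 = [-2, -3].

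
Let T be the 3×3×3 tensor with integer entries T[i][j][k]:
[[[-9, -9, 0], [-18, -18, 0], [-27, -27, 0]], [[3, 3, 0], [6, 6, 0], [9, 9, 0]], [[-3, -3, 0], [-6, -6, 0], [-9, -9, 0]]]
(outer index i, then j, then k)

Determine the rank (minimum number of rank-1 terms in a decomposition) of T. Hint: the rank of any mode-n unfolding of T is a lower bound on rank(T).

1

Lower bound: T ≠ 0 (e.g. T[0,0,0] = -9), so rank(T) ≥ 1.
Upper bound: if T = a ∘ b ∘ c then every fibre of T is a multiple of the corresponding factor, so read the factors off the fibres through the nonzero entry T[0,0,0] = -9.
The mode-1 fibre T[:,0,0] = [-9, 3, -3] gives a = [3, -1, 1] (primitive direction); the mode-2 fibre T[0,:,0] = [-9, -18, -27] gives b = [1, 2, 3]; then c[k] = T[0,0,k] / (a[0]·b[0]) = [-9, -9, 0] / 3 = [-3, -3, 0].
Expanding [3, -1, 1] ∘ [1, 2, 3] ∘ [-3, -3, 0] reproduces all 27 entries of T, so T = [3, -1, 1] ∘ [1, 2, 3] ∘ [-3, -3, 0] and rank(T) ≤ 1.
These bounds meet, so rank(T) = 1.
Check entry T[2,2,1] = -9: (1)·(3)·(-3) = -9.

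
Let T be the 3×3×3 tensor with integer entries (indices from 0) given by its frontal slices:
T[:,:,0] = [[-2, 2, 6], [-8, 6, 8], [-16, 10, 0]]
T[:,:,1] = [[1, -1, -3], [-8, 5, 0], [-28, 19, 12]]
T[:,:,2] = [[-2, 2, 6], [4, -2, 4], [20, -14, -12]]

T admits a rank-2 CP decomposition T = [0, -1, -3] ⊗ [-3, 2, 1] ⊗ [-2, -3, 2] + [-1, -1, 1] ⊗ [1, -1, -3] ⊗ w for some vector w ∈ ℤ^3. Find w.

Subtract the known terms from T to get the rank-1 residual R = [-1, -1, 1] ⊗ [1, -1, -3] ⊗ w, so R[i,j,k] = a[i]·b[j]·w[k]. Pick indices with nonzero a[0]·b[0] = (-1)·(1) = -1. Only the fibre through (0,0,·) is needed: R[0,0,:] = T[0,0,:] − Σₗ aₗ[0]bₗ[0]cₗ = [-2, 1, -2] − (0)·(-3)·[-2, -3, 2] = [-2, 1, -2]. Then w[k] = R[0,0,k] / -1 for each k, giving w = [-2, 1, -2] / -1 = [2, -1, 2].

w = [2, -1, 2]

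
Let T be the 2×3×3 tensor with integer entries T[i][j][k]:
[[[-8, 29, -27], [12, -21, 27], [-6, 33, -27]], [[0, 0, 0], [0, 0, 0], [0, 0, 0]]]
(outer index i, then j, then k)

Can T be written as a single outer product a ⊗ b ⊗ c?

The mode-3 unfolding of T (rows indexed by k, columns by (i,j) = (0,0), (0,1), (0,2), (1,0), (1,1), (1,2)) is [[-8, 12, -6, 0, 0, 0], [29, -21, 33, 0, 0, 0], [-27, 27, -27, 0, 0, 0]].
There the 2×2 minor on rows k ∈ {0, 1}, columns (i,j) ∈ {(0,0), (0,1)} is det [[-8, 12], [29, -21]] = -180 ≠ 0, so this unfolding has rank ≥ 2; CP rank is at least every unfolding rank, so rank(T) ≥ 2.
In particular rank(T) ≥ 2 > 1, so T is not rank-1.

No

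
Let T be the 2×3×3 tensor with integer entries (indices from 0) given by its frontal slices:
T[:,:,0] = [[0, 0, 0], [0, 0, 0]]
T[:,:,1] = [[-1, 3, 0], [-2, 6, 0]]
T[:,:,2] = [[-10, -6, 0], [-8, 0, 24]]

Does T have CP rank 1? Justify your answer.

The mode-2 unfolding of T (rows indexed by j, columns by (i,k) = (0,0), (0,1), (0,2), (1,0), (1,1), (1,2)) is [[0, -1, -10, 0, -2, -8], [0, 3, -6, 0, 6, 0], [0, 0, 0, 0, 0, 24]].
There the 3×3 minor on rows j ∈ {0, 1, 2}, columns (i,k) ∈ {(0,1), (0,2), (1,2)} is det [[-1, -10, -8], [3, -6, 0], [0, 0, 24]] = 864 ≠ 0, so this unfolding has rank ≥ 3; CP rank is at least every unfolding rank, so rank(T) ≥ 3.
In particular rank(T) ≥ 3 > 1, so T is not rank-1.

No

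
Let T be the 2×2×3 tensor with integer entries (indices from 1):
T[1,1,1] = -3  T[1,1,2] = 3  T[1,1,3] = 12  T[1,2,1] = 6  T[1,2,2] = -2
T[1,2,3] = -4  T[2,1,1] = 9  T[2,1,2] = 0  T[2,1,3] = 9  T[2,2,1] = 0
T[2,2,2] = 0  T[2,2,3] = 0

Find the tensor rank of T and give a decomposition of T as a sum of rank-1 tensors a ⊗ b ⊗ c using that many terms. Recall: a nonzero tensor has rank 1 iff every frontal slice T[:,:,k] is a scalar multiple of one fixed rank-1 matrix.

Lower bound: in the mode-1 unfolding of T (rows indexed by i, columns by (j,k)) the 2×2 minor on rows i ∈ {1, 2}, columns (j,k) ∈ {(1,1), (1,2)} is det [[-3, 3], [9, 0]] = -27 ≠ 0, so that unfolding has rank ≥ 2 and hence rank(T) ≥ 2 (CP rank is at least every unfolding rank, though it can be larger).
Upper bound: with S_k = T[:,:,k], the two rank-1 terms a₁b₁ᵀ, a₂b₂ᵀ are the rank-1 members of the pencil x·S₁ + y·S₂.
det(x·S₁ + y·S₂) is −54·x² + 18·xy = (-18)·(3·x − y)(x), vanishing at (x:y) = (1:3) and (0:1).
M₁ = S₁ + 3·S₂ = [[6, 0], [9, 0]] = 3·(2, 3)(1, 0)ᵀ and M₂ = S₂ = [[3, -2], [0, 0]] = (1, 0)(3, -2)ᵀ, so take a₁ = (2, 3), b₁ = (1, 0), a₂ = (1, 0), b₂ = (3, -2).
Each slice is an integer combination of E₁ = a₁b₁ᵀ and E₂ = a₂b₂ᵀ: S₁ = 3·E₁ − 3·E₂, S₂ = E₂, S₃ = 3·E₁ + 2·E₂; reading off coefficients, c₁ = (3, 0, 3) and c₂ = (-3, 1, 2).
Hence T = (2, 3) ⊗ (1, 0) ⊗ (3, 0, 3) + (1, 0) ⊗ (3, -2) ⊗ (-3, 1, 2), so rank(T) ≤ 2.
These bounds meet, so rank(T) = 2.

rank(T) = 2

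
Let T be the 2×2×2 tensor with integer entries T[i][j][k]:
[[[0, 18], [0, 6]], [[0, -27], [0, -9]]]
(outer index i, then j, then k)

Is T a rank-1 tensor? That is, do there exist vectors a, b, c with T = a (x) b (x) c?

If T = a (x) b (x) c then every fibre of T is a multiple of the corresponding factor, so read the factors off the fibres through the nonzero entry T[0,0,1] = 18.
The mode-1 fibre T[:,0,1] = [18, -27] gives a = [2, -3] (primitive direction); the mode-2 fibre T[0,:,1] = [18, 6] gives b = [3, 1]; then c[k] = T[0,0,k] / (a[0]·b[0]) = [0, 18] / 6 = [0, 3].
Expanding [2, -3] (x) [3, 1] (x) [0, 3] reproduces all 8 entries of T, so T = [2, -3] (x) [3, 1] (x) [0, 3] and rank(T) ≤ 1.
Equivalently every frontal slice T[:,:,k] is c[k] times the rank-1 matrix [2, -3] (x) [3, 1]. So T has rank 1 (it is nonzero).

Yes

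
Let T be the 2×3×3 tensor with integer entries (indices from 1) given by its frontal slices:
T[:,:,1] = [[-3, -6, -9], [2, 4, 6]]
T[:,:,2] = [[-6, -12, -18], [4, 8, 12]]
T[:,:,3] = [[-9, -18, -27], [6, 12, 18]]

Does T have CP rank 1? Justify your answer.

Yes

If T = a ⊗ b ⊗ c then every fibre of T is a multiple of the corresponding factor, so read the factors off the fibres through the nonzero entry T[1,1,1] = -3.
The mode-1 fibre T[:,1,1] = [-3, 2] gives a = [3, -2] (primitive direction); the mode-2 fibre T[1,:,1] = [-3, -6, -9] gives b = [1, 2, 3]; then c[k] = T[1,1,k] / (a[1]·b[1]) = [-3, -6, -9] / 3 = [-1, -2, -3].
Expanding [3, -2] ⊗ [1, 2, 3] ⊗ [-1, -2, -3] reproduces all 18 entries of T, so T = [3, -2] ⊗ [1, 2, 3] ⊗ [-1, -2, -3] and rank(T) ≤ 1.
Equivalently every frontal slice T[:,:,k] is c[k] times the rank-1 matrix [3, -2] ⊗ [1, 2, 3]. So T has rank 1 (it is nonzero).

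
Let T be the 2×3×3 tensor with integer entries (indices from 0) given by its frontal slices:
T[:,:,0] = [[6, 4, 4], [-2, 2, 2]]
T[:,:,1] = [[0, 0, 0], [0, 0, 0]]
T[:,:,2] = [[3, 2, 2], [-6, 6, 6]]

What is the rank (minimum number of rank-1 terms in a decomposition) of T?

2

Lower bound: the mode-1 unfolding of T (rows indexed by i, columns by (j,k) = (0,0), (0,1), (0,2), (1,0), (1,1), (1,2), (2,0), (2,1), (2,2)) is [[6, 0, 3, 4, 0, 2, 4, 0, 2], [-2, 0, -6, 2, 0, 6, 2, 0, 6]].
There the 2×2 minor on rows i ∈ {0, 1}, columns (j,k) ∈ {(0,0), (0,2)} is det [[6, 3], [-2, -6]] = -30 ≠ 0, so this unfolding has rank ≥ 2; CP rank is at least every unfolding rank, so rank(T) ≥ 2. (Flattening ranks never certify an upper bound on CP rank; for that we must actually write T with 2 rank-1 terms.)
Upper bound — finding two terms. Write S_k = T[:,:,k] for the frontal slices: S₀ = [[6, 4, 4], [-2, 2, 2]], S₁ = [[0, 0, 0], [0, 0, 0]], S₂ = [[3, 2, 2], [-6, 6, 6]].
If T = a₁ (x) b₁ (x) c₁ + a₂ (x) b₂ (x) c₂ then each S_k = c₁[k]·a₁b₁ᵀ + c₂[k]·a₂b₂ᵀ. S₀ and S₂ are linearly independent, so a₁b₁ᵀ and a₂b₂ᵀ must span the same plane of matrices: they are the rank-1 matrices of the form x·S₀ + y·S₂.
The 2×2 minor of x·S₀ + y·S₂ on rows {0,1}, columns {0,1} is 20·x² + 70·xy + 30·y² = 10·(x + 3·y)(2·x + y), vanishing at (x:y) = (3:-1) and (1:-2).
M₁ = 3·S₀ − S₂ = [[15, 10, 10], [0, 0, 0]] = 5·(1, 0)(3, 2, 2)ᵀ and M₂ = S₀ − 2·S₂ = [[0, 0, 0], [10, -10, -10]] = 10·(0, 1)(1, -1, -1)ᵀ, so take a₁ = (1, 0), b₁ = (3, 2, 2), a₂ = (0, 1), b₂ = (1, -1, -1).
Each slice is an integer combination of E₁ = a₁b₁ᵀ and E₂ = a₂b₂ᵀ: S₀ = 2·E₁ − 2·E₂, S₁ = 0, S₂ = E₁ − 6·E₂; reading off coefficients, c₁ = (2, 0, 1) and c₂ = (-2, 0, -6).
Hence T = (1, 0) (x) (3, 2, 2) (x) (2, 0, 1) + (0, 1) (x) (1, -1, -1) (x) (-2, 0, -6), so rank(T) ≤ 2.
These bounds meet, so rank(T) = 2.
Check entry T[1,1,2] = 6: (0)·(2)·(1) + (1)·(-1)·(-6) = 6.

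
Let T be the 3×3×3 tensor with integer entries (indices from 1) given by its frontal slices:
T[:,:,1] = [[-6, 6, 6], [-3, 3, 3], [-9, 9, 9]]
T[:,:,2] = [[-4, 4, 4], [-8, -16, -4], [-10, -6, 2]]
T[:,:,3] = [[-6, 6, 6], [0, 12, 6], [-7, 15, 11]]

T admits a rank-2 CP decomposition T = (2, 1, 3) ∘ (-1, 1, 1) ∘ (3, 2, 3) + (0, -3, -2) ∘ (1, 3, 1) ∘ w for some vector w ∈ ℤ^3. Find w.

w = (0, 2, -1)

Subtract the known terms from T to get the rank-1 residual R = (0, -3, -2) ∘ (1, 3, 1) ∘ w, so R[i,j,k] = a[i]·b[j]·w[k]. Pick indices with nonzero a[2]·b[1] = (-3)·(1) = -3. Only the fibre through (2,1,·) is needed: R[2,1,:] = T[2,1,:] − Σₗ aₗ[2]bₗ[1]cₗ = [-3, -8, 0] − (1)·(-1)·(3, 2, 3) = [0, -6, 3]. Then w[k] = R[2,1,k] / -3 for each k, giving w = [0, -6, 3] / -3 = (0, 2, -1).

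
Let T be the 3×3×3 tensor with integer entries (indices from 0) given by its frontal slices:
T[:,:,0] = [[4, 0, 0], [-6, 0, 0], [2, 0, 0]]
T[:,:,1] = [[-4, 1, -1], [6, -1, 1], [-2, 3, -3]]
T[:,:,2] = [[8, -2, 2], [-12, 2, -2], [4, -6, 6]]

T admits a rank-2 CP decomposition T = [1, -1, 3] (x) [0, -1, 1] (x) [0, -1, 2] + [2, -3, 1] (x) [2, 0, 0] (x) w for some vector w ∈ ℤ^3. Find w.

Subtract the known terms from T to get the rank-1 residual R = [2, -3, 1] (x) [2, 0, 0] (x) w, so R[i,j,k] = a[i]·b[j]·w[k]. Pick indices with nonzero a[0]·b[0] = (2)·(2) = 4. Only the fibre through (0,0,·) is needed: R[0,0,:] = T[0,0,:] − Σₗ aₗ[0]bₗ[0]cₗ = [4, -4, 8] − (1)·(0)·[0, -1, 2] = [4, -4, 8]. Then w[k] = R[0,0,k] / 4 for each k, giving w = [4, -4, 8] / 4 = [1, -1, 2].

w = [1, -1, 2]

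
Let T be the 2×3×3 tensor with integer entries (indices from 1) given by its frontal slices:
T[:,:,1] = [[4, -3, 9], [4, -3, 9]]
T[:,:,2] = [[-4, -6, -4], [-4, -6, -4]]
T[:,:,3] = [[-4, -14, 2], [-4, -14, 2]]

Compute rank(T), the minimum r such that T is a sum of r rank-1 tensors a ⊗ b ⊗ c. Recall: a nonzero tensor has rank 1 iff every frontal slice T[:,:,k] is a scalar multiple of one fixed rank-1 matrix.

3

Lower bound: in the mode-3 unfolding of T (rows indexed by k, columns by (i,j)) the 3×3 minor on rows k ∈ {1, 2, 3}, columns (i,j) ∈ {(1,1), (1,2), (1,3)} is det [[4, -3, 9], [-4, -6, -4], [-4, -14, 2]] = -56 ≠ 0, so that unfolding has rank ≥ 3 and hence rank(T) ≥ 3 (CP rank is at least every unfolding rank, though it can be larger).
Upper bound: T is a sum of 3 rank-1 terms, T = [1, 1] ⊗ [0, 1, 1] ⊗ [1, -2, -2] + [1, 1] ⊗ [1, -1, 2] ⊗ [4, 0, 4] + [1, 1] ⊗ [2, 2, 1] ⊗ [0, -2, -4] (written with every a and b primitive with positive leading entry and the scale carried by c; CP decompositions are not unique, and this one is verified by expanding entrywise), so rank(T) ≤ 3.
These bounds meet, so rank(T) = 3.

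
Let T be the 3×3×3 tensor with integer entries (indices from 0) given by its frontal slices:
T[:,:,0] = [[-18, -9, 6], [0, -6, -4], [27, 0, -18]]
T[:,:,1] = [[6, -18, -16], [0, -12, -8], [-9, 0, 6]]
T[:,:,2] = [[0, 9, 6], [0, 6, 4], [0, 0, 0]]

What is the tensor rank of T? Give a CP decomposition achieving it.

Lower bound: the mode-3 unfolding of T (rows indexed by k, columns by (i,j) = (0,0), (0,1), (0,2), (1,0), (1,1), (1,2), (2,0), (2,1), (2,2)) is [[-18, -9, 6, 0, -6, -4, 27, 0, -18], [6, -18, -16, 0, -12, -8, -9, 0, 6], [0, 9, 6, 0, 6, 4, 0, 0, 0]].
There the 2×2 minor on rows k ∈ {0, 1}, columns (i,j) ∈ {(0,0), (0,1)} is det [[-18, -9], [6, -18]] = 378 ≠ 0, so this unfolding has rank ≥ 2; CP rank is at least every unfolding rank, so rank(T) ≥ 2. (Unfolding ranks only ever bound the CP rank from below — rank(T) can be strictly larger than all of them — so the matching upper bound has to come from an explicit 2-term decomposition.)
Upper bound — finding two terms. Write S_k = T[:,:,k] for the frontal slices: S₀ = [[-18, -9, 6], [0, -6, -4], [27, 0, -18]], S₁ = [[6, -18, -16], [0, -12, -8], [-9, 0, 6]], S₂ = [[0, 9, 6], [0, 6, 4], [0, 0, 0]].
If T = a₁ ⊗ b₁ ⊗ c₁ + a₂ ⊗ b₂ ⊗ c₂ then each S_k = c₁[k]·a₁b₁ᵀ + c₂[k]·a₂b₂ᵀ. S₀ and S₁ are linearly independent, so a₁b₁ᵀ and a₂b₂ᵀ must span the same plane of matrices: they are the rank-1 matrices of the form x·S₀ + y·S₁.
The 2×2 minor of x·S₀ + y·S₁ on rows {0,1}, columns {0,1} is 108·x² + 180·xy − 72·y² = 36·(x + 2·y)(3·x − y), vanishing at (x:y) = (2:-1) and (1:3).
M₁ = 2·S₀ − S₁ = [[-42, 0, 28], [0, 0, 0], [63, 0, -42]] = (-7)·(2, 0, -3)(3, 0, -2)ᵀ and M₂ = S₀ + 3·S₁ = [[0, -63, -42], [0, -42, -28], [0, 0, 0]] = (-7)·(3, 2, 0)(0, 3, 2)ᵀ, so take a₁ = (2, 0, -3), b₁ = (3, 0, -2), a₂ = (3, 2, 0), b₂ = (0, 3, 2).
Each slice is an integer combination of E₁ = a₁b₁ᵀ and E₂ = a₂b₂ᵀ: S₀ = −3·E₁ − E₂, S₁ = E₁ − 2·E₂, S₂ = E₂; reading off coefficients, c₁ = (-3, 1, 0) and c₂ = (-1, -2, 1).
Hence T = (2, 0, -3) ⊗ (3, 0, -2) ⊗ (-3, 1, 0) + (3, 2, 0) ⊗ (0, 3, 2) ⊗ (-1, -2, 1), so rank(T) ≤ 2.
These bounds meet, so rank(T) = 2.

rank(T) = 2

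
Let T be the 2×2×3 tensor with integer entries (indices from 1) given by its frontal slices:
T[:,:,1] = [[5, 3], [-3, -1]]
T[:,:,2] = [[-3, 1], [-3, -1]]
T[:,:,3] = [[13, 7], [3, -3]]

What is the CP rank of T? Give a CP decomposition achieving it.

rank(T) = 3

Lower bound: in the mode-3 unfolding of T (rows indexed by k, columns by (i,j)) the 3×3 minor on rows k ∈ {1, 2, 3}, columns (i,j) ∈ {(1,1), (1,2), (2,1)} is det [[5, 3, -3], [-3, 1, -3], [13, 7, 3]] = 132 ≠ 0, so that unfolding has rank ≥ 3 and hence rank(T) ≥ 3 (CP rank is at least every unfolding rank, though it can be larger).
Upper bound: T is a sum of 3 rank-1 terms, T = [1, -1] (x) [1, -1] (x) [1, -1, 1] + [1, 2] (x) [1, 0] (x) [0, -2, 4] + [2, -1] (x) [1, 1] (x) [2, 0, 4] (written with every a and b primitive with positive leading entry and the scale carried by c; CP decompositions are not unique, and this one is verified by expanding entrywise), so rank(T) ≤ 3.
These bounds meet, so rank(T) = 3.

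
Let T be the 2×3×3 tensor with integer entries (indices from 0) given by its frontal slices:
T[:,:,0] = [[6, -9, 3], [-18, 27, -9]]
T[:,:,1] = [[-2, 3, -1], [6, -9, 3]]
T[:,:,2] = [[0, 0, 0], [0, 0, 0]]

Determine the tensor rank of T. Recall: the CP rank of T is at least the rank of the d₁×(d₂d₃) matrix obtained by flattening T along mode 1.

Lower bound: T ≠ 0 (e.g. T[0,0,0] = 6), so rank(T) ≥ 1.
Upper bound: if T = a ∘ b ∘ c then every fibre of T is a multiple of the corresponding factor, so read the factors off the fibres through the nonzero entry T[0,0,0] = 6.
The mode-1 fibre T[:,0,0] = [6, -18] gives a = [1, -3] (primitive direction); the mode-2 fibre T[0,:,0] = [6, -9, 3] gives b = [2, -3, 1]; then c[k] = T[0,0,k] / (a[0]·b[0]) = [6, -2, 0] / 2 = [3, -1, 0].
Expanding [1, -3] ∘ [2, -3, 1] ∘ [3, -1, 0] reproduces all 18 entries of T, so T = [1, -3] ∘ [2, -3, 1] ∘ [3, -1, 0] and rank(T) ≤ 1.
These bounds meet, so rank(T) = 1.

1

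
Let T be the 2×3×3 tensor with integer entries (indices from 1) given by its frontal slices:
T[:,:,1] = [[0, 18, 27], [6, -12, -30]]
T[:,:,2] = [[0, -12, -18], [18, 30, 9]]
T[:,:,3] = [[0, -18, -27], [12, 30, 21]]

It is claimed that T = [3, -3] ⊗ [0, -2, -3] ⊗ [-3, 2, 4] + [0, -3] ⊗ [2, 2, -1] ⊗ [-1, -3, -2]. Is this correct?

No

Reconstruct entry (1,2,3) from the claimed factors: Σₗ aₗ[1]bₗ[2]cₗ[3] = (3)·(-2)·(4) + (0)·(2)·(-2) = -24, but T[1,2,3] = -18. The claim is false.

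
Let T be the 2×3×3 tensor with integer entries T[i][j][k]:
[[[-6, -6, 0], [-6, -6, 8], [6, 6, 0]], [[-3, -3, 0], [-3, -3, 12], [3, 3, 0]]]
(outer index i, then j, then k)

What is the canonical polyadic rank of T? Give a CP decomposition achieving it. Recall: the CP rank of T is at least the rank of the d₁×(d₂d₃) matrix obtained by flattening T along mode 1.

Lower bound: the mode-3 unfolding of T (rows indexed by k, columns by (i,j) = (0,0), (0,1), (0,2), (1,0), (1,1), (1,2)) is [[-6, -6, 6, -3, -3, 3], [-6, -6, 6, -3, -3, 3], [0, 8, 0, 0, 12, 0]].
There the 2×2 minor on rows k ∈ {0, 2}, columns (i,j) ∈ {(0,0), (0,1)} is det [[-6, -6], [0, 8]] = -48 ≠ 0, so this unfolding has rank ≥ 2; CP rank is at least every unfolding rank, so rank(T) ≥ 2. (This is only a lower bound: in general the CP rank may exceed every unfolding rank, so we still need to exhibit 2 rank-1 terms summing to T.)
Upper bound — finding two terms. Write S_k = T[:,:,k] for the frontal slices: S₀ = [[-6, -6, 6], [-3, -3, 3]], S₁ = [[-6, -6, 6], [-3, -3, 3]], S₂ = [[0, 8, 0], [0, 12, 0]].
If T = a₁ ⊗ b₁ ⊗ c₁ + a₂ ⊗ b₂ ⊗ c₂ then each S_k = c₁[k]·a₁b₁ᵀ + c₂[k]·a₂b₂ᵀ. S₀ and S₂ are linearly independent, so a₁b₁ᵀ and a₂b₂ᵀ must span the same plane of matrices: they are the rank-1 matrices of the form x·S₀ + y·S₂.
The 2×2 minor of x·S₀ + y·S₂ on rows {0,1}, columns {0,1} is −48·xy = (-48)·(y)(x), vanishing at (x:y) = (1:0) and (0:1).
M₁ = S₀ = [[-6, -6, 6], [-3, -3, 3]] = (-3)·[2, 1][1, 1, -1]ᵀ and M₂ = S₂ = [[0, 8, 0], [0, 12, 0]] = 4·[2, 3][0, 1, 0]ᵀ, so take a₁ = [2, 1], b₁ = [1, 1, -1], a₂ = [2, 3], b₂ = [0, 1, 0].
Each slice is an integer combination of E₁ = a₁b₁ᵀ and E₂ = a₂b₂ᵀ: S₀ = −3·E₁, S₁ = −3·E₁, S₂ = 4·E₂; reading off coefficients, c₁ = [-3, -3, 0] and c₂ = [0, 0, 4].
Hence T = [2, 1] ⊗ [1, 1, -1] ⊗ [-3, -3, 0] + [2, 3] ⊗ [0, 1, 0] ⊗ [0, 0, 4], so rank(T) ≤ 2.
These bounds meet, so rank(T) = 2.

rank(T) = 2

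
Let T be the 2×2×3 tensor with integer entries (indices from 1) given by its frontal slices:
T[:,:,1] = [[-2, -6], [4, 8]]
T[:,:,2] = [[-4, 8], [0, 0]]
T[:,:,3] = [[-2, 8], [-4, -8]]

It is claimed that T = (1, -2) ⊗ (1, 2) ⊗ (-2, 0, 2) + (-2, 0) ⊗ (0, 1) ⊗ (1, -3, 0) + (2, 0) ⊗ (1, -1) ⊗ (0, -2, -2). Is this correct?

Reconstruct entry (1,2,2) from the claimed factors: Σₗ aₗ[1]bₗ[2]cₗ[2] = (1)·(2)·(0) + (-2)·(1)·(-3) + (2)·(-1)·(-2) = 10, but T[1,2,2] = 8. The claim is false.

No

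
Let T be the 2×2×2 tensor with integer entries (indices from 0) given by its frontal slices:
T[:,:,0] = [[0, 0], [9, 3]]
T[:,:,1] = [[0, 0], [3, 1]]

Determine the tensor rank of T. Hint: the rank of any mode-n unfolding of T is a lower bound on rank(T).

Lower bound: T ≠ 0 (e.g. T[1,0,0] = 9), so rank(T) ≥ 1.
Upper bound: if T = a ⊗ b ⊗ c then every fibre of T is a multiple of the corresponding factor, so read the factors off the fibres through the nonzero entry T[1,0,0] = 9.
The mode-1 fibre T[:,0,0] = [0, 9] gives a = [0, 1] (primitive direction); the mode-2 fibre T[1,:,0] = [9, 3] gives b = [3, 1]; then c[k] = T[1,0,k] / (a[1]·b[0]) = [9, 3] / 3 = [3, 1].
Expanding [0, 1] ⊗ [3, 1] ⊗ [3, 1] reproduces all 8 entries of T, so T = [0, 1] ⊗ [3, 1] ⊗ [3, 1] and rank(T) ≤ 1.
These bounds meet, so rank(T) = 1.

1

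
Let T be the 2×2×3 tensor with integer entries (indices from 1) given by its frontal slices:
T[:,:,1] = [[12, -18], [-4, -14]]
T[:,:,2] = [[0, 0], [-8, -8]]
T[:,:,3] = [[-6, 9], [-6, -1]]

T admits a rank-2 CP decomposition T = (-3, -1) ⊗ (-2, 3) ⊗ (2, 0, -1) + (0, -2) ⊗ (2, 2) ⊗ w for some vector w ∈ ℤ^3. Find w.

w = (2, 2, 1)

Subtract the known terms from T to get the rank-1 residual R = (0, -2) ⊗ (2, 2) ⊗ w, so R[i,j,k] = a[i]·b[j]·w[k]. Pick indices with nonzero a[2]·b[1] = (-2)·(2) = -4. Only the fibre through (2,1,·) is needed: R[2,1,:] = T[2,1,:] − Σₗ aₗ[2]bₗ[1]cₗ = [-4, -8, -6] − (-1)·(-2)·(2, 0, -1) = [-8, -8, -4]. Then w[k] = R[2,1,k] / -4 for each k, giving w = [-8, -8, -4] / -4 = (2, 2, 1).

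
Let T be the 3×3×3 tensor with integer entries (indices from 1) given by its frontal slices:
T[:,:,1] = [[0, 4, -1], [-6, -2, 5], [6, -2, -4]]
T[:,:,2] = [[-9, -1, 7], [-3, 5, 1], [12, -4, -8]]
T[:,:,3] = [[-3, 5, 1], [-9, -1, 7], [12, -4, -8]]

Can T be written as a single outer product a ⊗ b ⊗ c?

No

The mode-1 unfolding of T (rows indexed by i, columns by (j,k) = (1,1), (1,2), (1,3), (2,1), (2,2), (2,3), (3,1), (3,2), (3,3)) is [[0, -9, -3, 4, -1, 5, -1, 7, 1], [-6, -3, -9, -2, 5, -1, 5, 1, 7], [6, 12, 12, -2, -4, -4, -4, -8, -8]].
There the 2×2 minor on rows i ∈ {1, 2}, columns (j,k) ∈ {(1,1), (1,2)} is det [[0, -9], [-6, -3]] = -54 ≠ 0, so this unfolding has rank ≥ 2; CP rank is at least every unfolding rank, so rank(T) ≥ 2.
In particular rank(T) ≥ 2 > 1, so T is not rank-1.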